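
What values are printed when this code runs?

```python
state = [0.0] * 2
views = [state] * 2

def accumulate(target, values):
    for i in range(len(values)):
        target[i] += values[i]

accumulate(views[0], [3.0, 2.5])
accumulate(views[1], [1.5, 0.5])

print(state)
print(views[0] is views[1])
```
[4.5, 3.0]
True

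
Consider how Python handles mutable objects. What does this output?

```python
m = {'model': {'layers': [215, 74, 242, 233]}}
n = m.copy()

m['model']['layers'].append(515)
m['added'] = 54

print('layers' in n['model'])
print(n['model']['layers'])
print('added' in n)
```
True
[215, 74, 242, 233, 515]
False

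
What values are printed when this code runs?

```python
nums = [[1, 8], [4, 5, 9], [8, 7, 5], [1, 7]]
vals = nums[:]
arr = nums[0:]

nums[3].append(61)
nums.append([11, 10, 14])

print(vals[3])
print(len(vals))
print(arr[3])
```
[1, 7, 61]
4
[1, 7, 61]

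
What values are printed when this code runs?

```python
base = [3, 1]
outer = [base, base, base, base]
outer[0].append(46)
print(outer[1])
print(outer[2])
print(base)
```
[3, 1, 46]
[3, 1, 46]
[3, 1, 46]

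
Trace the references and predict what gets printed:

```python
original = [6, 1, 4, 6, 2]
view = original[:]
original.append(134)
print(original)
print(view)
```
[6, 1, 4, 6, 2, 134]
[6, 1, 4, 6, 2]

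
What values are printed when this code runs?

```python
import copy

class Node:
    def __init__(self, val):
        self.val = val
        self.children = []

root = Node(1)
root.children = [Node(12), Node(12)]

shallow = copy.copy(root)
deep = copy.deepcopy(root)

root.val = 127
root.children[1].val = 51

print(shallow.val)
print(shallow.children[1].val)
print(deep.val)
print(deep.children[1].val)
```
1
51
1
12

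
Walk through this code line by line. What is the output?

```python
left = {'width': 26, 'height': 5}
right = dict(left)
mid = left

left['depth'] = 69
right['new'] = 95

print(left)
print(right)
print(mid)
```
{'width': 26, 'height': 5, 'depth': 69}
{'width': 26, 'height': 5, 'new': 95}
{'width': 26, 'height': 5, 'depth': 69}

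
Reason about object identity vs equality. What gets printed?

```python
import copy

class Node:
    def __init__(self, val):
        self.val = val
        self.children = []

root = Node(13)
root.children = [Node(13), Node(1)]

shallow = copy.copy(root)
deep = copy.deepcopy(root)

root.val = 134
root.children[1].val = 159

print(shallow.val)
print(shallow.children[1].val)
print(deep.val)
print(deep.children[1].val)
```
13
159
13
1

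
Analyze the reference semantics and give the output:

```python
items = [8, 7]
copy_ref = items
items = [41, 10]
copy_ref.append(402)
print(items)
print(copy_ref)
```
[41, 10]
[8, 7, 402]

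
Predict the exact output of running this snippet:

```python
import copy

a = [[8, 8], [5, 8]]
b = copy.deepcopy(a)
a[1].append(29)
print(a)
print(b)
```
[[8, 8], [5, 8, 29]]
[[8, 8], [5, 8]]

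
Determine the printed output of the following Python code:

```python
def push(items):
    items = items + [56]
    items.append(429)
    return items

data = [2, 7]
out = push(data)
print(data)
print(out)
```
[2, 7]
[2, 7, 56, 429]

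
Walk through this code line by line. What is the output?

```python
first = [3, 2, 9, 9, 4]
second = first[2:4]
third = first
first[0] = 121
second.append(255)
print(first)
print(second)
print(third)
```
[121, 2, 9, 9, 4]
[9, 9, 255]
[121, 2, 9, 9, 4]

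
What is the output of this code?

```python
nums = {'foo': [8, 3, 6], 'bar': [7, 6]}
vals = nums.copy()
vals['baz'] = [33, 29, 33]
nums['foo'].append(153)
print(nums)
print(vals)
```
{'foo': [8, 3, 6, 153], 'bar': [7, 6]}
{'foo': [8, 3, 6, 153], 'bar': [7, 6], 'baz': [33, 29, 33]}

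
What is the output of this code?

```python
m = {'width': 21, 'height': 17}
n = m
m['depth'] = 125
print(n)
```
{'width': 21, 'height': 17, 'depth': 125}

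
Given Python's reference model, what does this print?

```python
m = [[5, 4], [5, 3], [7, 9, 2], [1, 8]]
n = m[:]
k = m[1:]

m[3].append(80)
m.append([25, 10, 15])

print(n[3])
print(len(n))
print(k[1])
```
[1, 8, 80]
4
[7, 9, 2]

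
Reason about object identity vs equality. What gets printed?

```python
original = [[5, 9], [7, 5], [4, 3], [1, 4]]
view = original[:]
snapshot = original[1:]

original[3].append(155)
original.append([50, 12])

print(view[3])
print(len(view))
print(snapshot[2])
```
[1, 4, 155]
4
[1, 4, 155]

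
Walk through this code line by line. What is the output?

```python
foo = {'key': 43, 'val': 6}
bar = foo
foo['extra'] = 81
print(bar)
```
{'key': 43, 'val': 6, 'extra': 81}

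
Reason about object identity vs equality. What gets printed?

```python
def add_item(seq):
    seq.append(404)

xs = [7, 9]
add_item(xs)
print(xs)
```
[7, 9, 404]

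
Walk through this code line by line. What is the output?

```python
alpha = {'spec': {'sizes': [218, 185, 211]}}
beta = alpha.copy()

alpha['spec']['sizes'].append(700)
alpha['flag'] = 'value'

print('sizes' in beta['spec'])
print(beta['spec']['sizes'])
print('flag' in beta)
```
True
[218, 185, 211, 700]
False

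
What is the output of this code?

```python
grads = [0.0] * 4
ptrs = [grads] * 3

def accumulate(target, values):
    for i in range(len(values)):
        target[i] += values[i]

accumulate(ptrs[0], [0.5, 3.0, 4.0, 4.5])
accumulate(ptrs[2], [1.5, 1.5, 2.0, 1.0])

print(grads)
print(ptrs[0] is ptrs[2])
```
[2.0, 4.5, 6.0, 5.5]
True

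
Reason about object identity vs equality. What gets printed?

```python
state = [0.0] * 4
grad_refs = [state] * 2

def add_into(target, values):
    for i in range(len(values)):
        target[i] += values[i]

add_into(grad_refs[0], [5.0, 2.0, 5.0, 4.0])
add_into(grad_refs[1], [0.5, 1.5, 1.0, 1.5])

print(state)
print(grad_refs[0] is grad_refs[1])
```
[5.5, 3.5, 6.0, 5.5]
True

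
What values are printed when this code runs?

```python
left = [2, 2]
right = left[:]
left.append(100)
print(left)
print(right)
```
[2, 2, 100]
[2, 2]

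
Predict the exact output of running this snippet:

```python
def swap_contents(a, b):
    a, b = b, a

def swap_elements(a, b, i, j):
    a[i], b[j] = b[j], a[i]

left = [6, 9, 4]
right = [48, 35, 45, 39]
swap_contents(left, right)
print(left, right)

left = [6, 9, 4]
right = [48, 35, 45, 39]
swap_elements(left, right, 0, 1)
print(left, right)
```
[6, 9, 4] [48, 35, 45, 39]
[35, 9, 4] [48, 6, 45, 39]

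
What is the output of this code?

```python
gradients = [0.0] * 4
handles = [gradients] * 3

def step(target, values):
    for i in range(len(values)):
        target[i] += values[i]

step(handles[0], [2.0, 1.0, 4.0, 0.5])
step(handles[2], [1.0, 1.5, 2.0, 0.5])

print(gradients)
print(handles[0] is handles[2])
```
[3.0, 2.5, 6.0, 1.0]
True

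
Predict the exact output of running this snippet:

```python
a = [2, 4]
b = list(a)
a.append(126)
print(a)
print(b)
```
[2, 4, 126]
[2, 4]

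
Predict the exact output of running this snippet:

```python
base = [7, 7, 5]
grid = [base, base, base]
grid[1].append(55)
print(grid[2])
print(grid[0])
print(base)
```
[7, 7, 5, 55]
[7, 7, 5, 55]
[7, 7, 5, 55]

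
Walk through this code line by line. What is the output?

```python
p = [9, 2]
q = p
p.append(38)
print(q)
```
[9, 2, 38]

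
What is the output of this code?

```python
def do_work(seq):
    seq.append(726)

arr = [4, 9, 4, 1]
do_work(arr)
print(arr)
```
[4, 9, 4, 1, 726]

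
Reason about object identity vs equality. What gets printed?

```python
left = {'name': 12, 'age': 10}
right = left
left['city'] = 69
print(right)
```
{'name': 12, 'age': 10, 'city': 69}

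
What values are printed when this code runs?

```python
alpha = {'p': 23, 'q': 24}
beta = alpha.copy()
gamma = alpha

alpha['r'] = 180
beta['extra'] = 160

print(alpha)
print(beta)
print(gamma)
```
{'p': 23, 'q': 24, 'r': 180}
{'p': 23, 'q': 24, 'extra': 160}
{'p': 23, 'q': 24, 'r': 180}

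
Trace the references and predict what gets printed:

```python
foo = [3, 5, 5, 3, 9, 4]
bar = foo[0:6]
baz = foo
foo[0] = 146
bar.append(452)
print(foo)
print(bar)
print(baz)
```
[146, 5, 5, 3, 9, 4]
[3, 5, 5, 3, 9, 4, 452]
[146, 5, 5, 3, 9, 4]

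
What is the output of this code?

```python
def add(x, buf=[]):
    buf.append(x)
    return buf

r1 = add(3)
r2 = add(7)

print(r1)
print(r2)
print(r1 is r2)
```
[3, 7]
[3, 7]
True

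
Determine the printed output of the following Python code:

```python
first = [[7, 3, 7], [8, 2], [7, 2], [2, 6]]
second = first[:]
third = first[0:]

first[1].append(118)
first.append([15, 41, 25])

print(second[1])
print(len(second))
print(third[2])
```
[8, 2, 118]
4
[7, 2]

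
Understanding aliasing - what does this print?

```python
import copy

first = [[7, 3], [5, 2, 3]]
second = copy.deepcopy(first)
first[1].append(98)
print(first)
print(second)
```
[[7, 3], [5, 2, 3, 98]]
[[7, 3], [5, 2, 3]]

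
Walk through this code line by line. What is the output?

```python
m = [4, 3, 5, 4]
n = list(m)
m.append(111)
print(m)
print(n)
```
[4, 3, 5, 4, 111]
[4, 3, 5, 4]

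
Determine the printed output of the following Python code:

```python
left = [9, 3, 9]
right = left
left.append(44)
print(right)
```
[9, 3, 9, 44]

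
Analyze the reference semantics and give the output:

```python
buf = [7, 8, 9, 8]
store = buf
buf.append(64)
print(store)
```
[7, 8, 9, 8, 64]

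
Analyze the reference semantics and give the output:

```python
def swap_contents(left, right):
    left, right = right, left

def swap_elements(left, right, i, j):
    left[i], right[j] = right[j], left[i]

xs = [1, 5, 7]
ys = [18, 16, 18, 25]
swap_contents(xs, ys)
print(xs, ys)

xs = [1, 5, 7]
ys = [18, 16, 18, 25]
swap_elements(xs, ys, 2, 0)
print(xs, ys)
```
[1, 5, 7] [18, 16, 18, 25]
[1, 5, 18] [7, 16, 18, 25]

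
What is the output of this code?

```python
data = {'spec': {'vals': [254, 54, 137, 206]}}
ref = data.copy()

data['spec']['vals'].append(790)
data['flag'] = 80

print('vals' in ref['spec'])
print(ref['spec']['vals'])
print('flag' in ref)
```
True
[254, 54, 137, 206, 790]
False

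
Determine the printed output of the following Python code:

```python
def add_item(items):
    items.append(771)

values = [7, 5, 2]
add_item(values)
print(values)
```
[7, 5, 2, 771]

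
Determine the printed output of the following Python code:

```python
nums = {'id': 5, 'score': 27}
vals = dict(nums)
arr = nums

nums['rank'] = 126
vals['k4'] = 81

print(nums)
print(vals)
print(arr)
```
{'id': 5, 'score': 27, 'rank': 126}
{'id': 5, 'score': 27, 'k4': 81}
{'id': 5, 'score': 27, 'rank': 126}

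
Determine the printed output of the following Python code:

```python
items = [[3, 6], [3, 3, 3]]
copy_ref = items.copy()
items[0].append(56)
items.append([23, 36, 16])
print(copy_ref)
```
[[3, 6, 56], [3, 3, 3]]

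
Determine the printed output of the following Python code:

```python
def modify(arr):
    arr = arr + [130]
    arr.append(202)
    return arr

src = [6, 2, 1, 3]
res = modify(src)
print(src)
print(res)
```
[6, 2, 1, 3]
[6, 2, 1, 3, 130, 202]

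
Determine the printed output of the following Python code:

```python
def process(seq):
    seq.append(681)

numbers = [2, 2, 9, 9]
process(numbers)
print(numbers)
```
[2, 2, 9, 9, 681]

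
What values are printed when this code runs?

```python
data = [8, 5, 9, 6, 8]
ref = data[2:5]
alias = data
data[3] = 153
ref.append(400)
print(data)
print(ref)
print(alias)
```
[8, 5, 9, 153, 8]
[9, 6, 8, 400]
[8, 5, 9, 153, 8]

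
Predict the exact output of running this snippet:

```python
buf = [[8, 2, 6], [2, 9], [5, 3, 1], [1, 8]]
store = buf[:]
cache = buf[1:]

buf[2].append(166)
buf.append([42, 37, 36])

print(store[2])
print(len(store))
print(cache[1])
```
[5, 3, 1, 166]
4
[5, 3, 1, 166]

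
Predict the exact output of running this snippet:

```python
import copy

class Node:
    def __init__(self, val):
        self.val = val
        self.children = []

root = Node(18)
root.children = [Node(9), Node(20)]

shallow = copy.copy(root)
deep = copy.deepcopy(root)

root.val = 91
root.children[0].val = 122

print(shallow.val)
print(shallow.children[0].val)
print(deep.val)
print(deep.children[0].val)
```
18
122
18
9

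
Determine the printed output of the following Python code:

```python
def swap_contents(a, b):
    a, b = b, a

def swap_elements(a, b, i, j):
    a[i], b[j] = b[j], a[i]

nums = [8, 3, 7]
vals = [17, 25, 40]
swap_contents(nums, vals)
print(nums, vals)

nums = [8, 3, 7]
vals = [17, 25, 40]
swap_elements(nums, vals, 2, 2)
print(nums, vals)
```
[8, 3, 7] [17, 25, 40]
[8, 3, 40] [17, 25, 7]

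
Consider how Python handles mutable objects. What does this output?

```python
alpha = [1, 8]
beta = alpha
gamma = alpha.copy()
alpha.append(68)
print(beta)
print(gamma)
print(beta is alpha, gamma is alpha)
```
[1, 8, 68]
[1, 8]
True False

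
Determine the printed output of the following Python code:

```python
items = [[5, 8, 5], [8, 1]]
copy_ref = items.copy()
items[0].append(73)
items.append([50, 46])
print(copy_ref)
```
[[5, 8, 5, 73], [8, 1]]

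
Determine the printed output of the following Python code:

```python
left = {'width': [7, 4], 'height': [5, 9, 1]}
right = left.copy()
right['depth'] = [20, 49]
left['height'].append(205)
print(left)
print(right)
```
{'width': [7, 4], 'height': [5, 9, 1, 205]}
{'width': [7, 4], 'height': [5, 9, 1, 205], 'depth': [20, 49]}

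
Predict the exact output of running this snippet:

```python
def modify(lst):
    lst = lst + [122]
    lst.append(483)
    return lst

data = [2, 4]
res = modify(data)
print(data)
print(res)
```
[2, 4]
[2, 4, 122, 483]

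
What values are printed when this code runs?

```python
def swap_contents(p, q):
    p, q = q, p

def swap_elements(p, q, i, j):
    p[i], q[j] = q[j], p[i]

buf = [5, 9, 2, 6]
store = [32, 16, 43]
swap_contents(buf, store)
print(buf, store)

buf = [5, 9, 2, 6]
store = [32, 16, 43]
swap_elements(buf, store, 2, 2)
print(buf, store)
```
[5, 9, 2, 6] [32, 16, 43]
[5, 9, 43, 6] [32, 16, 2]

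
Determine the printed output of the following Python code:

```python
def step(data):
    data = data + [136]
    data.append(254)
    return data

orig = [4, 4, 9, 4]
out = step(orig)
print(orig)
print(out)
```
[4, 4, 9, 4]
[4, 4, 9, 4, 136, 254]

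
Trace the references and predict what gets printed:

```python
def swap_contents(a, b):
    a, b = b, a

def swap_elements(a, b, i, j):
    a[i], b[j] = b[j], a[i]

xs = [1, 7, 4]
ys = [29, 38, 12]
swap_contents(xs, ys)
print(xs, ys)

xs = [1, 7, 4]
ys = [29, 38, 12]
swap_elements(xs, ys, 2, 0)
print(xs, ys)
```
[1, 7, 4] [29, 38, 12]
[1, 7, 29] [4, 38, 12]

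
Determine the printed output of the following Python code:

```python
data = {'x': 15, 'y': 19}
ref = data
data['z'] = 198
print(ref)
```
{'x': 15, 'y': 19, 'z': 198}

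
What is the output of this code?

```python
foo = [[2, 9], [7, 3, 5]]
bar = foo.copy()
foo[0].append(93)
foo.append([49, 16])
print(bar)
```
[[2, 9, 93], [7, 3, 5]]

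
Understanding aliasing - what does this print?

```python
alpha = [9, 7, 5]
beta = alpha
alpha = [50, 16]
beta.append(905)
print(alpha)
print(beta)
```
[50, 16]
[9, 7, 5, 905]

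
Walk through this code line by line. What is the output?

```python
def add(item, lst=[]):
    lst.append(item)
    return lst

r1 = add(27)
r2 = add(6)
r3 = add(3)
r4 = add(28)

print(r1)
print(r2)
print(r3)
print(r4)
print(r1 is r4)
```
[27, 6, 3, 28]
[27, 6, 3, 28]
[27, 6, 3, 28]
[27, 6, 3, 28]
True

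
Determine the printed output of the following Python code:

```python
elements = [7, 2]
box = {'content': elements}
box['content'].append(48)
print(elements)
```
[7, 2, 48]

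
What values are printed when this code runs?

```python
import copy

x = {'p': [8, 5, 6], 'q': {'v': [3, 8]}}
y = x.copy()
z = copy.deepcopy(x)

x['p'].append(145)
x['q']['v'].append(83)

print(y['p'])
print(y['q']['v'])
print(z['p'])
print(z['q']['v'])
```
[8, 5, 6, 145]
[3, 8, 83]
[8, 5, 6]
[3, 8]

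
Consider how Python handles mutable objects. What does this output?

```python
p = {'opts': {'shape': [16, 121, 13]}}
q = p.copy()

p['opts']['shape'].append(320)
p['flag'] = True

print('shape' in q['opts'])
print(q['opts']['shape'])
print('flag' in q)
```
True
[16, 121, 13, 320]
False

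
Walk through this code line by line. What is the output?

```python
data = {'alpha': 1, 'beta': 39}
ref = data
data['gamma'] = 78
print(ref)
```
{'alpha': 1, 'beta': 39, 'gamma': 78}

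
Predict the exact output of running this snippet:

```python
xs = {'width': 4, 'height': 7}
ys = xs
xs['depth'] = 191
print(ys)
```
{'width': 4, 'height': 7, 'depth': 191}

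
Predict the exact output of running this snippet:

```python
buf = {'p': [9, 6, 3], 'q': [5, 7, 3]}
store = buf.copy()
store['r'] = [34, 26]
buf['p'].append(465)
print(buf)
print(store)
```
{'p': [9, 6, 3, 465], 'q': [5, 7, 3]}
{'p': [9, 6, 3, 465], 'q': [5, 7, 3], 'r': [34, 26]}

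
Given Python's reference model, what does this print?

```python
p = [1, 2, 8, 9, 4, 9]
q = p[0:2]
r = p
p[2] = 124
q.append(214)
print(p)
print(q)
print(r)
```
[1, 2, 124, 9, 4, 9]
[1, 2, 214]
[1, 2, 124, 9, 4, 9]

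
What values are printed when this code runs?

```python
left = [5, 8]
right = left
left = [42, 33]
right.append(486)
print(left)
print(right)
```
[42, 33]
[5, 8, 486]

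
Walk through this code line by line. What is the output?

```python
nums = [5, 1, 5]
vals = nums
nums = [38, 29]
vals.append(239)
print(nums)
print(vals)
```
[38, 29]
[5, 1, 5, 239]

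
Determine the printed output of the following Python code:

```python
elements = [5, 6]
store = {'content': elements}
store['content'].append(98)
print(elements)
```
[5, 6, 98]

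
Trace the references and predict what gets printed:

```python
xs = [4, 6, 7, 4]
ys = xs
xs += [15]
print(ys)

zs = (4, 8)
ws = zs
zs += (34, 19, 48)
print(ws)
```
[4, 6, 7, 4, 15]
(4, 8)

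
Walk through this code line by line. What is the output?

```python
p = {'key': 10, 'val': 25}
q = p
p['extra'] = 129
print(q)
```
{'key': 10, 'val': 25, 'extra': 129}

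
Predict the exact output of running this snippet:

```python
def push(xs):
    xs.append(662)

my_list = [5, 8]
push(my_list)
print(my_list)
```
[5, 8, 662]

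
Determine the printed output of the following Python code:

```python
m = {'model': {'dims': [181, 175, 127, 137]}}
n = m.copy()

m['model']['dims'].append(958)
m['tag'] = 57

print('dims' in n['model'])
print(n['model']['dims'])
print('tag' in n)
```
True
[181, 175, 127, 137, 958]
False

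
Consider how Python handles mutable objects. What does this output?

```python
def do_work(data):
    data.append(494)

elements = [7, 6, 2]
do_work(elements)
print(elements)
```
[7, 6, 2, 494]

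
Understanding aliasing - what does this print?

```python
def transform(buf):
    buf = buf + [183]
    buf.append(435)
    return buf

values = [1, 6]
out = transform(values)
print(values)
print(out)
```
[1, 6]
[1, 6, 183, 435]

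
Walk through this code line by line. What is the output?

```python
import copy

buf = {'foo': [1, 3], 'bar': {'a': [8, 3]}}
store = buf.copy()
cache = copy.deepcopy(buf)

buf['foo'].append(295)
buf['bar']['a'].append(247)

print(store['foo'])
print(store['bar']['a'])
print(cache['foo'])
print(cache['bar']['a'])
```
[1, 3, 295]
[8, 3, 247]
[1, 3]
[8, 3]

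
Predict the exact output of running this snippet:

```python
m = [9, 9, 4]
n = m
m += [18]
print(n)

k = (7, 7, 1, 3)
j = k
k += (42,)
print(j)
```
[9, 9, 4, 18]
(7, 7, 1, 3)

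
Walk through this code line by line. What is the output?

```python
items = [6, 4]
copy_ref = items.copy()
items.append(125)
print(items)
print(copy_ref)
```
[6, 4, 125]
[6, 4]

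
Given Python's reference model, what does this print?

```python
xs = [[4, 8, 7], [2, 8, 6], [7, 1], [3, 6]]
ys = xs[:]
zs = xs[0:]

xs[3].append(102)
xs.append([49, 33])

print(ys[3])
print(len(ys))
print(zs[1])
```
[3, 6, 102]
4
[2, 8, 6]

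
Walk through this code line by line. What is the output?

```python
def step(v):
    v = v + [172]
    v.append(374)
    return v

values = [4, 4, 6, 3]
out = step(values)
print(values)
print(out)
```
[4, 4, 6, 3]
[4, 4, 6, 3, 172, 374]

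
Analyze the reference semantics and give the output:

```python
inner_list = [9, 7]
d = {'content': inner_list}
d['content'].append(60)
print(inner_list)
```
[9, 7, 60]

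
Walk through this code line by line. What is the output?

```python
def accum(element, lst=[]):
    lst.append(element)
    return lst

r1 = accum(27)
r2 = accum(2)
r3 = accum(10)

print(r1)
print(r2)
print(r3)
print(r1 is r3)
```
[27, 2, 10]
[27, 2, 10]
[27, 2, 10]
True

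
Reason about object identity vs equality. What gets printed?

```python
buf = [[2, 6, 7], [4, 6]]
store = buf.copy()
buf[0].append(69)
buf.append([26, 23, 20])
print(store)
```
[[2, 6, 7, 69], [4, 6]]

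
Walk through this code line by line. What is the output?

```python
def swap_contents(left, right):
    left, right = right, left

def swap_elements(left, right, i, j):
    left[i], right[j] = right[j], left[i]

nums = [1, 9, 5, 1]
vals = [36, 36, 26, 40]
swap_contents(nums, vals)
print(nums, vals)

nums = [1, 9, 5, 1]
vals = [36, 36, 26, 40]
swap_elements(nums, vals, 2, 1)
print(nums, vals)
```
[1, 9, 5, 1] [36, 36, 26, 40]
[1, 9, 36, 1] [36, 5, 26, 40]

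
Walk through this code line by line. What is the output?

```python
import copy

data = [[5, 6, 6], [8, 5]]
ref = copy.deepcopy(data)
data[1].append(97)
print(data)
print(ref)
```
[[5, 6, 6], [8, 5, 97]]
[[5, 6, 6], [8, 5]]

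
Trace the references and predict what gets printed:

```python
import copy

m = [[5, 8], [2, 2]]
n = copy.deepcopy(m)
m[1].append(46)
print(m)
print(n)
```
[[5, 8], [2, 2, 46]]
[[5, 8], [2, 2]]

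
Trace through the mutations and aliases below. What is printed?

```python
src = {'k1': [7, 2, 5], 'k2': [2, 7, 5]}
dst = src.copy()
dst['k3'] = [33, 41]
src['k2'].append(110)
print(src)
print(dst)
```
{'k1': [7, 2, 5], 'k2': [2, 7, 5, 110]}
{'k1': [7, 2, 5], 'k2': [2, 7, 5, 110], 'k3': [33, 41]}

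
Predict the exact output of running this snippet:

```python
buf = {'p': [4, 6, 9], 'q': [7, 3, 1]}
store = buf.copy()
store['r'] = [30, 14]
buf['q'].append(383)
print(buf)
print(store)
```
{'p': [4, 6, 9], 'q': [7, 3, 1, 383]}
{'p': [4, 6, 9], 'q': [7, 3, 1, 383], 'r': [30, 14]}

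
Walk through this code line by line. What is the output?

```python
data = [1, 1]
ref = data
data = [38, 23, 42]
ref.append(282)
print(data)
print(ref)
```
[38, 23, 42]
[1, 1, 282]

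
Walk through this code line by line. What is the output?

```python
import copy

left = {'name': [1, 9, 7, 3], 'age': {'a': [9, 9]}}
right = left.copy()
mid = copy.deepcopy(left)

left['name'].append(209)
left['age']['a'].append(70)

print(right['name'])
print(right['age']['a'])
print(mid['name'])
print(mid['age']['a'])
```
[1, 9, 7, 3, 209]
[9, 9, 70]
[1, 9, 7, 3]
[9, 9]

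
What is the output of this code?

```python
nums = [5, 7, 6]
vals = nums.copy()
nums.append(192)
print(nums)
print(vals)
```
[5, 7, 6, 192]
[5, 7, 6]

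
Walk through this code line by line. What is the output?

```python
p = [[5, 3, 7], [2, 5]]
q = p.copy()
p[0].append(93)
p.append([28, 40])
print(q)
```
[[5, 3, 7, 93], [2, 5]]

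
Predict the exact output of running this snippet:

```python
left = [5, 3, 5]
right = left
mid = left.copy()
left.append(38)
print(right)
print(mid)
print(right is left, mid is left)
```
[5, 3, 5, 38]
[5, 3, 5]
True False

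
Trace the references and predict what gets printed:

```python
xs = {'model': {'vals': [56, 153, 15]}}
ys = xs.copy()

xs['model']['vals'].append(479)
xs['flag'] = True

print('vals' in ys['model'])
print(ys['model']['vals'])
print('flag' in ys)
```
True
[56, 153, 15, 479]
False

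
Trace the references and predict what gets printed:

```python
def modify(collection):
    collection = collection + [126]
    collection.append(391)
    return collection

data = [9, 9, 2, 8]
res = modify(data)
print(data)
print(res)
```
[9, 9, 2, 8]
[9, 9, 2, 8, 126, 391]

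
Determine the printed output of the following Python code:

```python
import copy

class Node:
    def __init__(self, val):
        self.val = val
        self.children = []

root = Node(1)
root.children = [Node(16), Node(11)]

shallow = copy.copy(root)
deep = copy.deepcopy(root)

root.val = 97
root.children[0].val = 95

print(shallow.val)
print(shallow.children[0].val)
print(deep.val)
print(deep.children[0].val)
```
1
95
1
16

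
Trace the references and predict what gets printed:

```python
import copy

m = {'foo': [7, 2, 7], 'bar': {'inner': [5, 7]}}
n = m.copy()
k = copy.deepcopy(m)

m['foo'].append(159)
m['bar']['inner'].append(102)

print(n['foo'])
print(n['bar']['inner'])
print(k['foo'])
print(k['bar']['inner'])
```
[7, 2, 7, 159]
[5, 7, 102]
[7, 2, 7]
[5, 7]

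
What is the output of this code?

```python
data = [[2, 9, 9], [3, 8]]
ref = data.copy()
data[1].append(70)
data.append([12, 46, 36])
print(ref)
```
[[2, 9, 9], [3, 8, 70]]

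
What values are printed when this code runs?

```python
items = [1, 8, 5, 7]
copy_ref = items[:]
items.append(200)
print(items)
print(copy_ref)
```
[1, 8, 5, 7, 200]
[1, 8, 5, 7]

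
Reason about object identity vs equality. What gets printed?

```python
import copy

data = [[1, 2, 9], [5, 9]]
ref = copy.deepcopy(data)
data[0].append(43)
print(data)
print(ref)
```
[[1, 2, 9, 43], [5, 9]]
[[1, 2, 9], [5, 9]]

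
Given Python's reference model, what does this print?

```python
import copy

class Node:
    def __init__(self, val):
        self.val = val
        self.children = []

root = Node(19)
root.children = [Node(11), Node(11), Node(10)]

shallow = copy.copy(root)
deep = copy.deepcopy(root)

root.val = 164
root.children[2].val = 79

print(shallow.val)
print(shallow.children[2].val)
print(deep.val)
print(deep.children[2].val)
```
19
79
19
10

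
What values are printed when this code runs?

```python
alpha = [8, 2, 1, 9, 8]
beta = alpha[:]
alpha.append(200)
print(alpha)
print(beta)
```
[8, 2, 1, 9, 8, 200]
[8, 2, 1, 9, 8]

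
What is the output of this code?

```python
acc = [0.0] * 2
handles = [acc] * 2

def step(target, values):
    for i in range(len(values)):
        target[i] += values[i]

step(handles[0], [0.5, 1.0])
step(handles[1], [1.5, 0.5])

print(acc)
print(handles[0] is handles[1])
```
[2.0, 1.5]
True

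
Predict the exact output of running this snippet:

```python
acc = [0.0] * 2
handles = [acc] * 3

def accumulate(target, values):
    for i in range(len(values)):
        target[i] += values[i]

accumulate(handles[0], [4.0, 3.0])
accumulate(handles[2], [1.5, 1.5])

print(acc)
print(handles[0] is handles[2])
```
[5.5, 4.5]
True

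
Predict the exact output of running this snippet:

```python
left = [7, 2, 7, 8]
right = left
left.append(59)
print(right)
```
[7, 2, 7, 8, 59]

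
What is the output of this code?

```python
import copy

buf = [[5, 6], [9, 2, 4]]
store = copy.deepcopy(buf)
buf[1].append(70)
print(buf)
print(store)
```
[[5, 6], [9, 2, 4, 70]]
[[5, 6], [9, 2, 4]]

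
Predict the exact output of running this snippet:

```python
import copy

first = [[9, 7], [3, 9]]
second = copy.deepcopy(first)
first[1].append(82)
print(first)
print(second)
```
[[9, 7], [3, 9, 82]]
[[9, 7], [3, 9]]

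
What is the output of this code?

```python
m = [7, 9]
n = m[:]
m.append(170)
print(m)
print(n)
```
[7, 9, 170]
[7, 9]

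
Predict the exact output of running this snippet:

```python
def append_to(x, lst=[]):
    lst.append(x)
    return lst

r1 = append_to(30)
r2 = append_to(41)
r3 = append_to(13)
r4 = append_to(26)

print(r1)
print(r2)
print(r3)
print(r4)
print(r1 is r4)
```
[30, 41, 13, 26]
[30, 41, 13, 26]
[30, 41, 13, 26]
[30, 41, 13, 26]
True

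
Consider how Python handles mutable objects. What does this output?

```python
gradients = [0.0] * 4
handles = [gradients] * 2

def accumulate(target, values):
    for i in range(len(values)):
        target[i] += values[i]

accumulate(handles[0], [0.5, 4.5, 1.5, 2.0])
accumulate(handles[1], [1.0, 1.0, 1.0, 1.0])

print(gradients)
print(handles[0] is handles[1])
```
[1.5, 5.5, 2.5, 3.0]
True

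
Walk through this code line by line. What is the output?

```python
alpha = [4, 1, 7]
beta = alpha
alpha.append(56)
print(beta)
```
[4, 1, 7, 56]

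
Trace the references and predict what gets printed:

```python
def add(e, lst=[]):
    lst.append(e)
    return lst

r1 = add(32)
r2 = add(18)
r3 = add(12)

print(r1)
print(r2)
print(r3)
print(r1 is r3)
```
[32, 18, 12]
[32, 18, 12]
[32, 18, 12]
True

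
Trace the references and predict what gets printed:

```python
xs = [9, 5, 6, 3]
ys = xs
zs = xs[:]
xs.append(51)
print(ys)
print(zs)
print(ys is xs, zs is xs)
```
[9, 5, 6, 3, 51]
[9, 5, 6, 3]
True False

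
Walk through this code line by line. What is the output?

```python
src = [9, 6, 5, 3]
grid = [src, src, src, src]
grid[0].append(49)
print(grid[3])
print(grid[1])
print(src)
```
[9, 6, 5, 3, 49]
[9, 6, 5, 3, 49]
[9, 6, 5, 3, 49]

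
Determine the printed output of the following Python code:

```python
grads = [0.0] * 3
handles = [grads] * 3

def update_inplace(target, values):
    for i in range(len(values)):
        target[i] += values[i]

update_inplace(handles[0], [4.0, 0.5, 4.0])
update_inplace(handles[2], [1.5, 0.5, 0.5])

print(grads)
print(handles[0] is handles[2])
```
[5.5, 1.0, 4.5]
True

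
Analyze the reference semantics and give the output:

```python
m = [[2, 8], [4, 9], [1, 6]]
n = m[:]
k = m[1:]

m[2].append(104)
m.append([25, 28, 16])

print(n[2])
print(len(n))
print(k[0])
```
[1, 6, 104]
3
[4, 9]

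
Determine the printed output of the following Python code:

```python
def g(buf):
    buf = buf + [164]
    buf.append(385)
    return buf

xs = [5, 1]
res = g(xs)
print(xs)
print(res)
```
[5, 1]
[5, 1, 164, 385]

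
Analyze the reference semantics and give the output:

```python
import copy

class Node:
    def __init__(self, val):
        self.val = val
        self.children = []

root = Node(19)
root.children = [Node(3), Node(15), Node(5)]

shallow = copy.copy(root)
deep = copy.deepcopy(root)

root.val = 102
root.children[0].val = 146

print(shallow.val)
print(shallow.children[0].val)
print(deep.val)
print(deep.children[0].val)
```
19
146
19
3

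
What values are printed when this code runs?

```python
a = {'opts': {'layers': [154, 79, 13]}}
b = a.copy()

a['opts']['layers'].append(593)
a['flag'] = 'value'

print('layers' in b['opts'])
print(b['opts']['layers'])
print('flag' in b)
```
True
[154, 79, 13, 593]
False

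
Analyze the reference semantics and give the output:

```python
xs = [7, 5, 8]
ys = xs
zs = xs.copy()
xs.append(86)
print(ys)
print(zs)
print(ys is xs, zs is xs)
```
[7, 5, 8, 86]
[7, 5, 8]
True False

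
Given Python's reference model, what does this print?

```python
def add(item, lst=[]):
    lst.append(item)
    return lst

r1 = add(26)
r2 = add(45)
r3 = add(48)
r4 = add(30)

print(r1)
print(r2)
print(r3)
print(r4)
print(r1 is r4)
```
[26, 45, 48, 30]
[26, 45, 48, 30]
[26, 45, 48, 30]
[26, 45, 48, 30]
True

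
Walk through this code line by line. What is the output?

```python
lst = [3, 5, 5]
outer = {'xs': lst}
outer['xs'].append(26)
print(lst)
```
[3, 5, 5, 26]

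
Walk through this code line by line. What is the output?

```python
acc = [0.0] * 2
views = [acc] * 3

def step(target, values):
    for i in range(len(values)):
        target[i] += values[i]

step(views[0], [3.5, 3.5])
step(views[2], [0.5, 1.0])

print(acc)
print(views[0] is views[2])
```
[4.0, 4.5]
True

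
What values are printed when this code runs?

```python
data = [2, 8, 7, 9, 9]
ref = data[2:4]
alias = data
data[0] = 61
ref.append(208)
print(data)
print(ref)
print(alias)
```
[61, 8, 7, 9, 9]
[7, 9, 208]
[61, 8, 7, 9, 9]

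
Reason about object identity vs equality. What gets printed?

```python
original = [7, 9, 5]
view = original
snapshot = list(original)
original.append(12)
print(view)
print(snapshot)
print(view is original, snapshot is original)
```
[7, 9, 5, 12]
[7, 9, 5]
True False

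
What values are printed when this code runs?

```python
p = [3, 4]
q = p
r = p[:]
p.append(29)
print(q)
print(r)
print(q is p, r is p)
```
[3, 4, 29]
[3, 4]
True False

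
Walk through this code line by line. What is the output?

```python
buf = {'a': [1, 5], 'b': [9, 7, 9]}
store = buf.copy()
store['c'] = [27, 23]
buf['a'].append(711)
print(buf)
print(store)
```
{'a': [1, 5, 711], 'b': [9, 7, 9]}
{'a': [1, 5, 711], 'b': [9, 7, 9], 'c': [27, 23]}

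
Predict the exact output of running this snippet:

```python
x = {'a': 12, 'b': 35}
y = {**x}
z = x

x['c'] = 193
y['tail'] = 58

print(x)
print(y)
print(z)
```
{'a': 12, 'b': 35, 'c': 193}
{'a': 12, 'b': 35, 'tail': 58}
{'a': 12, 'b': 35, 'c': 193}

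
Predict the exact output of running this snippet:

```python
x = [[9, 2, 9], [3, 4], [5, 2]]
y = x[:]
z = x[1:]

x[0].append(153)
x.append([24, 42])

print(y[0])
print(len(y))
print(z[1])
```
[9, 2, 9, 153]
3
[5, 2]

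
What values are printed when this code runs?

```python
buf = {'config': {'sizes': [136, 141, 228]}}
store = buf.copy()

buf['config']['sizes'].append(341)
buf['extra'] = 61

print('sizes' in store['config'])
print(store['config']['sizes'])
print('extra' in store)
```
True
[136, 141, 228, 341]
False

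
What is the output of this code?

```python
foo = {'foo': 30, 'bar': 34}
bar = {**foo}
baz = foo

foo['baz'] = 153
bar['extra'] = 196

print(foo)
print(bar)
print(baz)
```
{'foo': 30, 'bar': 34, 'baz': 153}
{'foo': 30, 'bar': 34, 'extra': 196}
{'foo': 30, 'bar': 34, 'baz': 153}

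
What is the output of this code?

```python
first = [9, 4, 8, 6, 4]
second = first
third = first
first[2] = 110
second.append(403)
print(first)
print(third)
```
[9, 4, 110, 6, 4, 403]
[9, 4, 110, 6, 4, 403]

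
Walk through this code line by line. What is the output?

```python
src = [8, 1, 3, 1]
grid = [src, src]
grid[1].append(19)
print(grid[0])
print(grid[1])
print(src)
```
[8, 1, 3, 1, 19]
[8, 1, 3, 1, 19]
[8, 1, 3, 1, 19]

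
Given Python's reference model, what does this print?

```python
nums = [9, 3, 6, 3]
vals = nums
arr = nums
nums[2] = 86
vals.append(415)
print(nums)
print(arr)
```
[9, 3, 86, 3, 415]
[9, 3, 86, 3, 415]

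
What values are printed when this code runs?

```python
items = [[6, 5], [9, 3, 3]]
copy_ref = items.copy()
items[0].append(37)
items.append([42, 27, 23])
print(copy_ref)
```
[[6, 5, 37], [9, 3, 3]]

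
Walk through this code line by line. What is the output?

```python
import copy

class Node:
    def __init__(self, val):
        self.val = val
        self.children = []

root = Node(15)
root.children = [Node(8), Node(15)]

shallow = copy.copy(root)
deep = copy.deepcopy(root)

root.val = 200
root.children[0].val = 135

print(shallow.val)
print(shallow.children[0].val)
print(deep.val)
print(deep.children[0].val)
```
15
135
15
8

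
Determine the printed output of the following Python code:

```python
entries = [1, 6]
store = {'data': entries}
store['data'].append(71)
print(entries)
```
[1, 6, 71]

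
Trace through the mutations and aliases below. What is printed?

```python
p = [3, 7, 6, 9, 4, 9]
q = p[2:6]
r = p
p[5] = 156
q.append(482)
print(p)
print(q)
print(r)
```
[3, 7, 6, 9, 4, 156]
[6, 9, 4, 9, 482]
[3, 7, 6, 9, 4, 156]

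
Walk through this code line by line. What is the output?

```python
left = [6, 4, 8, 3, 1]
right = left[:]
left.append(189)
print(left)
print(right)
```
[6, 4, 8, 3, 1, 189]
[6, 4, 8, 3, 1]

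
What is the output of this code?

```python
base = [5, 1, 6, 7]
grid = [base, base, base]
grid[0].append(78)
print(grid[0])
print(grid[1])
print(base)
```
[5, 1, 6, 7, 78]
[5, 1, 6, 7, 78]
[5, 1, 6, 7, 78]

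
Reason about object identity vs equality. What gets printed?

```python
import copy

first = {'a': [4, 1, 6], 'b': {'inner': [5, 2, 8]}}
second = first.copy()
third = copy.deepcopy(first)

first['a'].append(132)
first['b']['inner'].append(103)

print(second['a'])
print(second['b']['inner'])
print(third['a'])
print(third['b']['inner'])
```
[4, 1, 6, 132]
[5, 2, 8, 103]
[4, 1, 6]
[5, 2, 8]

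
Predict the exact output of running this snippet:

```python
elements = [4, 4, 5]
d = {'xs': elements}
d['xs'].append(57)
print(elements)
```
[4, 4, 5, 57]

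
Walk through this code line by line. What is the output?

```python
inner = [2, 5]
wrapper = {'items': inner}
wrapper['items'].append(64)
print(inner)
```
[2, 5, 64]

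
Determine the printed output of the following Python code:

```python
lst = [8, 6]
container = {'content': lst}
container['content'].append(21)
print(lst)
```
[8, 6, 21]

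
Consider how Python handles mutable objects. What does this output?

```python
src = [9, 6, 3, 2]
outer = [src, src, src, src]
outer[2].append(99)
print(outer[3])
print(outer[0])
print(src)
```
[9, 6, 3, 2, 99]
[9, 6, 3, 2, 99]
[9, 6, 3, 2, 99]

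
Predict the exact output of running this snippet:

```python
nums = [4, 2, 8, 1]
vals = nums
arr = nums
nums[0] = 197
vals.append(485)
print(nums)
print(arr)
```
[197, 2, 8, 1, 485]
[197, 2, 8, 1, 485]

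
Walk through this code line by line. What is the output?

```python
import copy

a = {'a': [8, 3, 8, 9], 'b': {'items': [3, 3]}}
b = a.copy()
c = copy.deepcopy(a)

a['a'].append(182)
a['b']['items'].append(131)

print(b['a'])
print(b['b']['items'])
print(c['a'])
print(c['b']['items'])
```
[8, 3, 8, 9, 182]
[3, 3, 131]
[8, 3, 8, 9]
[3, 3]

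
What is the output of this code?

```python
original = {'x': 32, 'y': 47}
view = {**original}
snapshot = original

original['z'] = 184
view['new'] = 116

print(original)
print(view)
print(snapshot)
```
{'x': 32, 'y': 47, 'z': 184}
{'x': 32, 'y': 47, 'new': 116}
{'x': 32, 'y': 47, 'z': 184}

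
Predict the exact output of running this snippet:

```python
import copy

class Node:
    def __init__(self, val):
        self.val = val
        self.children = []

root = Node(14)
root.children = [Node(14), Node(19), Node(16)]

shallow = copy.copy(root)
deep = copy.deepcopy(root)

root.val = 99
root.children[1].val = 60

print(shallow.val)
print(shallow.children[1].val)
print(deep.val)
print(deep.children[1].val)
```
14
60
14
19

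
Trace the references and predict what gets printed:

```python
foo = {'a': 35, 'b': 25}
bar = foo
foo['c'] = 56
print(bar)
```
{'a': 35, 'b': 25, 'c': 56}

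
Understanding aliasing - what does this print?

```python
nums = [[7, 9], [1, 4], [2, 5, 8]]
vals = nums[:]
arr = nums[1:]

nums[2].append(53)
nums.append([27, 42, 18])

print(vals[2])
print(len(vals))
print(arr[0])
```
[2, 5, 8, 53]
3
[1, 4]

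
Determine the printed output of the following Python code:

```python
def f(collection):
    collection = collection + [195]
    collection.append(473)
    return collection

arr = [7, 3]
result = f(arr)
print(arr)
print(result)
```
[7, 3]
[7, 3, 195, 473]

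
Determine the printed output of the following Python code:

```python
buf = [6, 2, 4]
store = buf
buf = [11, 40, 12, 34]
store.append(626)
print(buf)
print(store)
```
[11, 40, 12, 34]
[6, 2, 4, 626]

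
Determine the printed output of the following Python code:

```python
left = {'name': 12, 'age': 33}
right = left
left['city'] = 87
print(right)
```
{'name': 12, 'age': 33, 'city': 87}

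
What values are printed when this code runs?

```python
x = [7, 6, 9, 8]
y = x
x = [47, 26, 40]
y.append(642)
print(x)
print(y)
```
[47, 26, 40]
[7, 6, 9, 8, 642]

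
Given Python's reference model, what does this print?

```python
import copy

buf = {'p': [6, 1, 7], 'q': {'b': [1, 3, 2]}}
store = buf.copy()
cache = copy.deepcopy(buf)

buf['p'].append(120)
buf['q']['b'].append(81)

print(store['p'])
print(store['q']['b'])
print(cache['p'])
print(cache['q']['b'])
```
[6, 1, 7, 120]
[1, 3, 2, 81]
[6, 1, 7]
[1, 3, 2]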